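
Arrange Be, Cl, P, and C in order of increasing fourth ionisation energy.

P, Cl, C, Be

IE_4 is the cost of taking one more electron from the +3 cation: Be³⁺ is already 1 electron into the core; Cl³⁺ still has 4 valence electrons; P³⁺ still has 2 valence electrons; C³⁺ still has 1 valence electron.
Breaking into a closed-shell core is much more expensive than removing a leftover valence electron — Be has the largest IE_4 here.
Valence configurations: Cl³⁺ [Ne]3s²3p², P³⁺ [Ne]3s², C³⁺ [He]2s¹.
Tabulated IE_4 (kJ/mol): Be 21007, Cl 5159, P 4964, C 6223.
Overall IE_4 order: P < Cl < C < Be.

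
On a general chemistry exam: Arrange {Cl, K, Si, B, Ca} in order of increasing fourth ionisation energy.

The fourth ionization energy removes an electron from the +3 ion. For each element: Cl³⁺ still has 4 valence electrons; K³⁺ is already 2 electrons into the core; Si³⁺ still has 1 valence electron; B³⁺ is the bare [He] core; Ca³⁺ is already 1 electron into the core.
Pulling an electron out of a noble-gas core costs far more than removing a remaining valence electron, so K, Ca and B sit at the high end of IE_4.
Valence configurations: Cl³⁺ [Ne]3s²3p², Si³⁺ [Ne]3s¹.
Tabulated IE_4 (kJ/mol): Cl 5159, K 5877, Si 4356, B 25026, Ca 6491.
Overall IE_4 order: Si < Cl < K < Ca < B.

Si, Cl, K, Ca, B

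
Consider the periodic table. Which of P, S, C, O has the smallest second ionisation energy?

The second ionization energy removes an electron from the +1 ion. For each element: P⁺ still has 4 valence electrons; S⁺ still has 5 valence electrons; C⁺ still has 3 valence electrons; O⁺ still has 5 valence electrons.
All are still removing valence electrons, so compare the +1 ions as you would atoms: IE_2 generally rises across a period (higher Z_eff) and falls down a group (larger shell), subject to the usual subshell exceptions.
Valence configurations: P⁺ [Ne]3s²3p², S⁺ [Ne]3s²3p³, C⁺ [He]2s²2p¹, O⁺ [He]2s²2p³.
Tabulated IE_2 (kJ/mol): P 1907, S 2252, C 2353, O 3388.
Putting it together, IE_2: P < S < C < O.

P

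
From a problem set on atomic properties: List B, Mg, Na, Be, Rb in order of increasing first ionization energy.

Be is in period 2, group 2; B is in period 2, group 13; Na is in period 3, group 1; Mg is in period 3, group 2; Rb is in period 5, group 1.
Across a period the outer electron is held more tightly (higher IE₁); down a group it sits in a higher shell, more shielded, and comes off more easily.
Neither a single period nor a single group — weigh both effects.
Na > Rb: Na sits above Rb in group 1, so the down-group effect alone puts Na higher.
Mg > Na: Mg lies to the right of Na in period 3, so the across-period effect alone puts Mg higher.
B > Mg: both effects reinforce here, so B is clearly the higher of the two.
Be > B: this pair runs against the simple trend — see the exception note.
Note the exception: Be has a higher first ionization energy than B, contrary to the simple trend — removing B's lone 2p electron is easier than breaking Be's filled 2s².
For reference (kJ/mol): Be 900, B 801, Na 496, Mg 738, Rb 403.
So from lowest to highest: Rb < Na < Mg < B < Be.

Rb, Na, Mg, B, Be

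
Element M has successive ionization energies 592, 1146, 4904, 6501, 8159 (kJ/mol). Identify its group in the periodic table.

Look for the largest jump between consecutive ionization energies: IE3/IE2 ≈ 4.3, far larger than any earlier ratio.
That jump marks the point where a core electron is being removed. So the atom has 2 valence electrons.
A main-group element with 2 valence electrons is in group 2.

Group 2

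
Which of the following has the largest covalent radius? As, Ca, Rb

Rb

Ca is in period 4, group 2; As is in period 4, group 15; Rb is in period 5, group 1.
Across a period the added protons contract the valence shell; down a group each new principal shell makes the atom larger.
These span different periods and groups, so the two trends combine.
Ca > As: Ca lies to the left of As in period 4, so the across-period effect alone puts Ca larger.
Rb > Ca: relative to Ca, both the across-period and down-group shifts push Rb's atomic radius up.
Tabulated atomic radius (pm): Ca 171, As 121, Rb 210.
The largest covalent radius among these belongs to Rb.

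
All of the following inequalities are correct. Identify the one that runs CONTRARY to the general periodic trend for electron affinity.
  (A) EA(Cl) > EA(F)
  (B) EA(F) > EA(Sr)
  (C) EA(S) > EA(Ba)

The general trend: electron affinity increases across a period and decreases down a group.
(A) Cl (period 3, group 17) vs F (period 2, group 17): the stated order contradicts the simple trend.
(B) F (period 2, group 17) vs Sr (period 5, group 2): the stated order agrees with the simple trend.
(C) S (period 3, group 16) vs Ba (period 6, group 2): the stated order agrees with the simple trend.
The exception is (A): F's small 2p subshell makes the incoming electron feel strong e⁻–e⁻ repulsion, so Cl actually releases more energy on gaining an electron.

(A)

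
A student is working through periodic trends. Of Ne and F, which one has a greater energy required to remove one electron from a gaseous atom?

Ne

F is in period 2, group 17; Ne is in period 2, group 18.
First ionization energy rises across a period (greater Z_eff holds electrons more tightly) and falls down a group (valence electrons are farther from the nucleus).
All lie in period 2, so first ionization energy increases left to right.
So Ne has the greater energy required to remove one electron from a gaseous atom (Ne > F).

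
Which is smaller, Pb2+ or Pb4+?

Both ions have Z = 82 protons, but Pb4+ has lost more electrons, so its remaining electrons feel a larger effective nuclear charge per electron and are pulled in more tightly.
Higher positive charge → smaller ion, so Pb2+ > Pb4+.

Pb4+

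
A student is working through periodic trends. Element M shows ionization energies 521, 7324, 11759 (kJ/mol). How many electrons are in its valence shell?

Look for the largest jump between consecutive ionization energies: IE2/IE1 ≈ 14.1, far larger than any earlier ratio.
That jump marks the point where a core electron is being removed. So the atom has 1 valence electron.

1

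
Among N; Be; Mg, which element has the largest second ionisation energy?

N

After 1 electron has been removed, what remains? N⁺ still has 4 valence electrons; Be⁺ still has 1 valence electron; Mg⁺ still has 1 valence electron.
All are still removing valence electrons, so compare the +1 ions as you would atoms: IE_2 generally rises across a period (higher Z_eff) and falls down a group (larger shell), subject to the usual subshell exceptions.
Valence configurations: N⁺ [He]2s²2p², Be⁺ [He]2s¹, Mg⁺ [Ne]3s¹.
Tabulated IE_2 (kJ/mol): N 2856, Be 1757, Mg 1451.
So the second ionization energies run Mg < Be < N.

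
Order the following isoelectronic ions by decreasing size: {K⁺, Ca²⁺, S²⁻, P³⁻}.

P³⁻ > S²⁻ > K⁺ > Ca²⁺

All of these have 18 electrons, so size is governed by nuclear charge alone: the more protons, the stronger the pull on the same electron cloud, and the smaller the ion.
Nuclear charges: Ca²⁺ (Z=20), K⁺ (Z=19), S²⁻ (Z=16), P³⁻ (Z=15).
Largest to smallest: P³⁻ > S²⁻ > K⁺ > Ca²⁺.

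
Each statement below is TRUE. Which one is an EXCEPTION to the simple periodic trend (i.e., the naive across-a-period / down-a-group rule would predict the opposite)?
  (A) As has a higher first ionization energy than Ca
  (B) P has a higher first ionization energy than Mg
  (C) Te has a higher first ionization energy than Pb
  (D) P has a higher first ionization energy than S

(D)

The general trend: first ionization energy increases across a period and decreases down a group.
(A) As (period 4, group 15) vs Ca (period 4, group 2): the stated order agrees with the simple trend.
(B) P (period 3, group 15) vs Mg (period 3, group 2): the stated order agrees with the simple trend.
(C) Te (period 5, group 16) vs Pb (period 6, group 14): the stated order agrees with the simple trend.
(D) P (period 3, group 15) vs S (period 3, group 16): the stated order contradicts the simple trend.
The exception is (D): S (3p⁴) ionizes more easily than half-filled P (3p³) because the paired 3p electron in S is pushed out by e⁻–e⁻ repulsion.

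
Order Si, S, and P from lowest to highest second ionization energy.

IE_2 is the cost of taking one more electron from the +1 cation: Si⁺ still has 3 valence electrons; S⁺ still has 5 valence electrons; P⁺ still has 4 valence electrons.
All are still removing valence electrons, so compare the +1 ions as you would atoms: IE_2 generally rises across a period (higher Z_eff) and falls down a group (larger shell), subject to the usual subshell exceptions.
Valence configurations: Si⁺ [Ne]3s²3p¹, S⁺ [Ne]3s²3p³, P⁺ [Ne]3s²3p².
Approximate IE_2 values (kJ/mol): Si 1577, S 2252, P 1907.
Overall IE_2 order: Si < P < S.

Si < P < S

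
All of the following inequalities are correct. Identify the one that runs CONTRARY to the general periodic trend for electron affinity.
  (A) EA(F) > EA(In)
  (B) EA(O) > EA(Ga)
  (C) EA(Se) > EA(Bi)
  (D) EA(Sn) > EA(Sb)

(D)

The general trend: electron affinity increases across a period and decreases down a group.
(A) F (period 2, group 17) vs In (period 5, group 13): the stated order agrees with the simple trend.
(B) O (period 2, group 16) vs Ga (period 4, group 13): the stated order agrees with the simple trend.
(C) Se (period 4, group 16) vs Bi (period 6, group 15): the stated order agrees with the simple trend.
(D) Sn (period 5, group 14) vs Sb (period 5, group 15): the stated order contradicts the simple trend.
The exception is (D): adding an electron to Sb's half-filled 5p³ is unfavourable, so Sn has the more exothermic EA.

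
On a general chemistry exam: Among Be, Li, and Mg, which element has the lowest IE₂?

After 1 electron has been removed, what remains? Be⁺ still has 1 valence electron; Li⁺ is the bare [He] core; Mg⁺ still has 1 valence electron.
Core electrons are held far more tightly than valence electrons, so Li tops the IE_2 order.
Valence configurations: Be⁺ [He]2s¹, Mg⁺ [Ne]3s¹.
Tabulated IE_2 (kJ/mol): Be 1757, Li 7298, Mg 1451.
Hence IE_2: Mg < Be < Li.

Mg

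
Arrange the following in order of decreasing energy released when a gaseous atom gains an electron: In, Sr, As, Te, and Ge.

Te > Ge > As > In > Sr

Ge is in period 4, group 14; As is in period 4, group 15; Sr is in period 5, group 2; In is in period 5, group 13; Te is in period 5, group 16.
Adding an electron releases more energy for atoms nearer the top right (short of the noble gases).
These span different periods and groups, so the two trends combine.
In > Sr: both are in period 5; the period trend gives In the larger value.
As > In: both effects reinforce here, so As is clearly the higher of the two.
Ge > As: this pair runs against the simple trend — see the exception note.
Te > Ge: period and group pull opposite ways; the across-period shift dominates (190 vs 119 kJ/mol).
Note the exception: Ge has a higher electron affinity than As, contrary to the simple trend — adding an electron to As's half-filled 4p³ is unfavourable, so Ge (4p²) has the more exothermic EA.
Approximate values (kJ/mol): Ge 119, As 78, Sr 5, In 29, Te 190.
So from highest to lowest: Te > Ge > As > In > Sr.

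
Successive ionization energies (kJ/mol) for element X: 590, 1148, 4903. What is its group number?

Look for the largest jump between consecutive ionization energies: IE3/IE2 ≈ 4.3, far larger than any earlier ratio.
That jump marks the point where a core electron is being removed. So the atom has 2 valence electrons.
A main-group element with 2 valence electrons is in group 2.

Group 2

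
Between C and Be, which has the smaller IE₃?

The third ionization energy removes an electron from the +2 ion. For each element: C²⁺ still has 2 valence electrons; Be²⁺ is the bare [He] core.
Breaking into a closed-shell core is much more expensive than removing a leftover valence electron — Be has the largest IE_3 here.
The numbers (kJ/mol): C 4620, Be 14849.
So the third ionization energies run C < Be.

C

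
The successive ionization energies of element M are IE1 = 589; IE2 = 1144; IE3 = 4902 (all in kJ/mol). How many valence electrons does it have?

Look for the largest jump between consecutive ionization energies: IE3/IE2 ≈ 4.3, far larger than any earlier ratio.
That jump marks the point where a core electron is being removed. So the atom has 2 valence electrons.

2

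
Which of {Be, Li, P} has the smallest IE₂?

Consider each +1 ion: Be⁺ still has 1 valence electron; Li⁺ is the bare [He] core; P⁺ still has 4 valence electrons.
Core electrons are held far more tightly than valence electrons, so Li tops the IE_2 order.
Valence configurations: Be⁺ [He]2s¹, P⁺ [Ne]3s²3p².
Approximate IE_2 values (kJ/mol): Be 1757, Li 7298, P 1907.
Overall IE_2 order: Be < P < Li.

Be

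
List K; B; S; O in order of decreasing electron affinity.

S, O, K, B

Adding an electron releases more energy for atoms nearer the top right (short of the noble gases).
Here both period and group differ, so the two effects have to be weighed against each other.
K > B: this pair runs against the simple trend — see the exception note.
O > K: both effects reinforce here, so O is clearly the higher of the two.
S > O: this pair runs against the simple trend — see the exception note.
Note the exception: K has a higher electron affinity than B, contrary to the simple trend — B's ns²np¹ configuration gives only a small electron affinity — the sparsely filled np subshell binds an added electron weakly.
Note the exception: S has a higher electron affinity than O, contrary to the simple trend — the compact 2p subshell of O repels the added electron more than S's larger 3p does.
Tabulated electron affinity (kJ/mol): B 27, O 141, S 200, K 48.
So from highest to lowest: S > O > K > B.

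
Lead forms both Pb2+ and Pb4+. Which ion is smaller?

Both ions have Z = 82 protons, but Pb4+ has lost more electrons, so its remaining electrons feel a larger effective nuclear charge per electron and are pulled in more tightly.
Higher positive charge → smaller ion, so Pb2+ > Pb4+.

Pb4+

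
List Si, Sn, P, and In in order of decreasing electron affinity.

Si > Sn > P > In

Atoms with high Z_eff and room in the valence shell (especially the halogens) have the most exothermic electron affinities.
Here both period and group differ, so the two effects have to be weighed against each other.
P > In: both effects reinforce here, so P is clearly the higher of the two.
Sn > P: this pair runs against the simple trend — see the exception note.
Si > Sn: they share group 14; the group trend gives Si the larger value.
Note the exception: Sn has a higher electron affinity than P, contrary to the simple trend — adding an electron to P's half-filled np³ subshell costs electron-pairing energy.
Note the exception: Si has a higher electron affinity than P, contrary to the simple trend — adding an electron to P's half-filled 3p³ is unfavourable, so Si (3p²) has the more exothermic EA.
For reference (kJ/mol): Si 134, P 72, In 29, Sn 107.
So from highest to lowest: Si > Sn > P > In.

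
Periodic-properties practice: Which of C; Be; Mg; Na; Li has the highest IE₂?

After 1 electron has been removed, what remains? C⁺ still has 3 valence electrons; Be⁺ still has 1 valence electron; Mg⁺ still has 1 valence electron; Na⁺ is the bare [Ne] core; Li⁺ is the bare [He] core.
Breaking into a closed-shell core is much more expensive than removing a leftover valence electron — Na and Li have the largest IE_2 here.
Valence configurations: C⁺ [He]2s²2p¹, Be⁺ [He]2s¹, Mg⁺ [Ne]3s¹.
The numbers (kJ/mol): C 2353, Be 1757, Mg 1451, Na 4562, Li 7298.
Hence IE_2: Mg < Be < C < Na < Li.

Li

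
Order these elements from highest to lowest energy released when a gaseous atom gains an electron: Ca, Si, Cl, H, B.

H is in period 1, group 1; B is in period 2, group 13; Si is in period 3, group 14; Cl is in period 3, group 17; Ca is in period 4, group 2.
Adding an electron releases more energy for atoms nearer the top right (short of the noble gases).
Here both period and group differ, so the two effects have to be weighed against each other.
B > Ca: both effects reinforce here, so B is clearly the higher of the two.
H > B: the two effects oppose for this pair; the down-group effect wins (73 vs 27 kJ/mol).
Si > H: period and group pull opposite ways; the across-period shift dominates (134 vs 73 kJ/mol).
Cl > Si: Cl lies to the right of Si in period 3, so the across-period effect alone puts Cl higher.
For reference (kJ/mol): H 73, B 27, Si 134, Cl 349, Ca 2.
So from highest to lowest: Cl > Si > H > B > Ca.

Cl > Si > H > B > Ca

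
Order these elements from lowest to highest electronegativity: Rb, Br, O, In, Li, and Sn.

Rb, Li, In, Sn, Br, O

Li is in period 2, group 1; O is in period 2, group 16; Br is in period 4, group 17; Rb is in period 5, group 1; In is in period 5, group 13; Sn is in period 5, group 14.
Electronegativity increases across a period and decreases down a group, tracking effective nuclear charge and atomic size.
Neither a single period nor a single group — weigh both effects.
Li > Rb: they share group 1; the group trend gives Li the larger value.
In > Li: period and group pull opposite ways; the across-period shift dominates (1.78 vs 0.98).
Sn > In: Sn lies to the right of In in period 5, so the across-period effect alone puts Sn higher.
Br > Sn: both effects reinforce here, so Br is clearly the higher of the two.
O > Br: the two effects oppose for this pair; the down-group effect wins (3.44 vs 2.96).
Tabulated electronegativity (Pauling): Li 0.98, O 3.44, Br 2.96, Rb 0.82, In 1.78, Sn 1.96.
So from lowest to highest: Rb < Li < In < Sn < Br < O.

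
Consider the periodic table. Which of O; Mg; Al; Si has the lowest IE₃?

IE_3 is the cost of taking one more electron from the +2 cation: O²⁺ still has 4 valence electrons; Mg²⁺ is the bare [Ne] core; Al²⁺ still has 1 valence electron; Si²⁺ still has 2 valence electrons.
Breaking into a closed-shell core is much more expensive than removing a leftover valence electron — Mg has the largest IE_3 here.
Valence configurations: O²⁺ [He]2s²2p², Al²⁺ [Ne]3s¹, Si²⁺ [Ne]3s².
Approximate IE_3 values (kJ/mol): O 5300, Mg 7733, Al 2745, Si 3232.
Overall IE_3 order: Al < Si < O < Mg.

Al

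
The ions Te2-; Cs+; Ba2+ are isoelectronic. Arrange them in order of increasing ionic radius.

Ba2+, Cs+, Te2-

All of these have 54 electrons, so size is governed by nuclear charge alone: the more protons, the stronger the pull on the same electron cloud, and the smaller the ion.
Nuclear charges: Ba2+ (Z=56), Cs+ (Z=55), Te2- (Z=52).
Smallest to largest: Ba2+ < Cs+ < Te2-.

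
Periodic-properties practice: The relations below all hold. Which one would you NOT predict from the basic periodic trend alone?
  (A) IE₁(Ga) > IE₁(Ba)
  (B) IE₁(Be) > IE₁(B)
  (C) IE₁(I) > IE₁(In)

(B)

The general trend: first ionisation energy increases across a period and decreases down a group.
(A) Ga (period 4, group 13) vs Ba (period 6, group 2): the stated order agrees with the simple trend.
(B) Be (period 2, group 2) vs B (period 2, group 13): the stated order contradicts the simple trend.
(C) I (period 5, group 17) vs In (period 5, group 13): the stated order agrees with the simple trend.
The exception is (B): removing B's lone 2p electron is easier than breaking Be's filled 2s².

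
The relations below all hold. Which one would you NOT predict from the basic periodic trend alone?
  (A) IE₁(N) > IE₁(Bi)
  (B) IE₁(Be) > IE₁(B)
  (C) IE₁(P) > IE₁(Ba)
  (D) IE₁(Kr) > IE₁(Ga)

(B)

The general trend: IE₁ increases across a period and decreases down a group.
(A) N (period 2, group 15) vs Bi (period 6, group 15): the stated order agrees with the simple trend.
(B) Be (period 2, group 2) vs B (period 2, group 13): the stated order contradicts the simple trend.
(C) P (period 3, group 15) vs Ba (period 6, group 2): the stated order agrees with the simple trend.
(D) Kr (period 4, group 18) vs Ga (period 4, group 13): the stated order agrees with the simple trend.
The exception is (B): removing B's lone 2p electron is easier than breaking Be's filled 2s².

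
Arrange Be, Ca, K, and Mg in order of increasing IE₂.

Consider each +1 ion: Be⁺ still has 1 valence electron; Ca⁺ still has 1 valence electron; K⁺ is the bare [Ar] core; Mg⁺ still has 1 valence electron.
Core electrons are held far more tightly than valence electrons, so K tops the IE_2 order.
Valence configurations: Be⁺ [He]2s¹, Ca⁺ [Ar]4s¹, Mg⁺ [Ne]3s¹.
Approximate IE_2 values (kJ/mol): Be 1757, Ca 1145, K 3052, Mg 1451.
So the second ionization energies run Ca < Mg < Be < K.

Ca < Mg < Be < K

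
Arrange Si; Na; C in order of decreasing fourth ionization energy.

Consider each +3 ion: Si³⁺ still has 1 valence electron; Na³⁺ is already 2 electrons into the core; C³⁺ still has 1 valence electron.
Pulling an electron out of a noble-gas core costs far more than removing a remaining valence electron, so Na sits at the high end of IE_4.
Valence configurations: Si³⁺ [Ne]3s¹, C³⁺ [He]2s¹.
The numbers (kJ/mol): Si 4356, Na 9543, C 6223.
Hence IE_4: Si < C < Na.

Na, C, Si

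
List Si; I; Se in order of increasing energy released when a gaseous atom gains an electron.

Adding an electron releases more energy for atoms nearer the top right (short of the noble gases).
Neither a single period nor a single group — weigh both effects.
Se > Si: period and group pull opposite ways; the across-period shift dominates (195 vs 134 kJ/mol).
I > Se: the two effects oppose for this pair; the across-period effect wins (295 vs 195 kJ/mol).
Tabulated electron affinity (kJ/mol): Si 134, Se 195, I 295.
So from lowest to highest: Si < Se < I.

Si < Se < I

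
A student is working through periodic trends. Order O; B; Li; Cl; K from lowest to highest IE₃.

B < Cl < K < O < Li

Consider each +2 ion: O²⁺ still has 4 valence electrons; B²⁺ still has 1 valence electron; Li²⁺ is already 1 electron into the core; Cl²⁺ still has 5 valence electrons; K²⁺ is already 1 electron into the core.
Usually core removal costs more than valence removal, but here the competition is close: a tightly held n=2 valence electron can cost more to remove than an n=3 core electron, so the actual values have to decide it.
Valence configurations: O²⁺ [He]2s²2p², B²⁺ [He]2s¹, Cl²⁺ [Ne]3s²3p³.
Tabulated IE_3 (kJ/mol): O 5300, B 3660, Li 11815, Cl 3822, K 4420.
So the third ionization energies run B < Cl < K < O < Li.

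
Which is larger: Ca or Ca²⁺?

Forming Ca²⁺ removes 2 electrons from Ca. Fewer electrons for the same nuclear charge means less shielding and a higher Z_eff on the remaining electrons, and for main-group metals the entire outer shell is lost.
A cation is smaller than its parent atom: Ca²⁺ < Ca.

Ca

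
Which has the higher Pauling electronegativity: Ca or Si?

Si

Si is in period 3, group 14; Ca is in period 4, group 2.
Smaller atoms with higher effective nuclear charge are more electronegative.
These span different periods and groups, so the two trends combine.
Si > Ca: relative to Ca, both the across-period and down-group shifts push Si's electronegativity up.
For reference (Pauling): Si 1.90, Ca 1.00.
So Si has the higher Pauling electronegativity (Si > Ca).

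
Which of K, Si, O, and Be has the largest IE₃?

Be

The third ionization energy removes an electron from the +2 ion. For each element: K²⁺ is already 1 electron into the core; Si²⁺ still has 2 valence electrons; O²⁺ still has 4 valence electrons; Be²⁺ is the bare [He] core.
Usually core removal costs more than valence removal, but here the competition is close: a tightly held n=2 valence electron can cost more to remove than an n=3 core electron, so the actual values have to decide it.
Valence configurations: Si²⁺ [Ne]3s², O²⁺ [He]2s²2p².
The numbers (kJ/mol): K 4420, Si 3232, O 5300, Be 14849.
Hence IE_3: Si < K < O < Be.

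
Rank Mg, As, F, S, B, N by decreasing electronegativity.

Smaller atoms with higher effective nuclear charge are more electronegative.
Neither a single period nor a single group — weigh both effects.
B > Mg: relative to Mg, both the across-period and down-group shifts push B's electronegativity up.
As > B: the two effects oppose for this pair; the across-period effect wins (2.18 vs 2.04).
S > As: relative to As, both the across-period and down-group shifts push S's electronegativity up.
N > S: period and group pull opposite ways; the down-group shift dominates (3.04 vs 2.58).
F > N: F lies to the right of N in period 2, so the across-period effect alone puts F higher.
Approximate values (Pauling): B 2.04, N 3.04, F 3.98, Mg 1.31, S 2.58, As 2.18.
So from highest to lowest: F > N > S > As > B > Mg.

F, N, S, As, B, Mg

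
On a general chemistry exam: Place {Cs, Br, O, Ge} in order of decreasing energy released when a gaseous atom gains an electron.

O is in period 2, group 16; Ge is in period 4, group 14; Br is in period 4, group 17; Cs is in period 6, group 1.
Atoms with high Z_eff and room in the valence shell (especially the halogens) have the most exothermic electron affinities.
Here both period and group differ, so the two effects have to be weighed against each other.
Ge > Cs: both effects reinforce here, so Ge is clearly the higher of the two.
O > Ge: both effects reinforce here, so O is clearly the higher of the two.
Br > O: the two effects oppose for this pair; the across-period effect wins (325 vs 141 kJ/mol).
Tabulated electron affinity (kJ/mol): O 141, Ge 119, Br 325, Cs 46.
So from highest to lowest: Br > O > Ge > Cs.

Br, O, Ge, Cs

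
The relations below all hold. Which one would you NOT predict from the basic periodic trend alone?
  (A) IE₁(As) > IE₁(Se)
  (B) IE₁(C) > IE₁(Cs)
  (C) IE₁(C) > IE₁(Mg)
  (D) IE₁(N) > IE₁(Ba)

(A)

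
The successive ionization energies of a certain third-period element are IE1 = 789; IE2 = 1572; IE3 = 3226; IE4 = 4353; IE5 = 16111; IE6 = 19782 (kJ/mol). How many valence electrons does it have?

Look for the largest jump between consecutive ionization energies: IE5/IE4 ≈ 3.7, far larger than any earlier ratio.
That jump marks the point where a core electron is being removed. So the atom has 4 valence electrons.

4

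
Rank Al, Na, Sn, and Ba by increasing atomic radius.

Al < Sn < Na < Ba

Na is in period 3, group 1; Al is in period 3, group 13; Sn is in period 5, group 14; Ba is in period 6, group 2.
Across a period the added protons contract the valence shell; down a group each new principal shell makes the atom larger.
Neither a single period nor a single group — weigh both effects.
Sn > Al: the two effects oppose for this pair; the down-group effect wins (140 vs 126 pm).
Na > Sn: period and group pull opposite ways; the across-period shift dominates (155 vs 140 pm).
Ba > Na: the two effects oppose for this pair; the down-group effect wins (196 vs 155 pm).
Approximate values (pm): Na 155, Al 126, Sn 140, Ba 196.
So from smallest to largest: Al < Sn < Na < Ba.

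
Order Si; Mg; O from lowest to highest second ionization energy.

Mg < Si < O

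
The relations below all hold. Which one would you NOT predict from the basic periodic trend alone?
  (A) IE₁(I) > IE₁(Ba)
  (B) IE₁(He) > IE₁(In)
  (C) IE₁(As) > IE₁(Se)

(C)

The general trend: first ionization energy increases across a period and decreases down a group.
(A) I (period 5, group 17) vs Ba (period 6, group 2): the stated order agrees with the simple trend.
(B) He (period 1, group 18) vs In (period 5, group 13): the stated order agrees with the simple trend.
(C) As (period 4, group 15) vs Se (period 4, group 16): the stated order contradicts the simple trend.
The exception is (C): Se (4p⁴) ionizes more easily than half-filled As (4p³).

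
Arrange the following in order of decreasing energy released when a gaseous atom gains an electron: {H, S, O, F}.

H is in period 1, group 1; O is in period 2, group 16; F is in period 2, group 17; S is in period 3, group 16.
Electron affinity generally becomes more exothermic across a period toward the halogens and less exothermic down a group.
Neither a single period nor a single group — weigh both effects.
O > H: period and group pull opposite ways; the across-period shift dominates (141 vs 73 kJ/mol).
S > O: this pair runs against the simple trend — see the exception note.
F > S: relative to S, both the across-period and down-group shifts push F's electron affinity up.
Note the exception: S has a higher electron affinity than O, contrary to the simple trend — the compact 2p subshell of O repels the added electron more than S's larger 3p does.
Approximate values (kJ/mol): H 73, O 141, F 328, S 200.
So from highest to lowest: F > S > O > H.

F > S > O > H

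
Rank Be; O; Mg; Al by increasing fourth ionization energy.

Consider each +3 ion: Be³⁺ is already 1 electron into the core; O³⁺ still has 3 valence electrons; Mg³⁺ is already 1 electron into the core; Al³⁺ is the bare [Ne] core.
Breaking into a closed-shell core is much more expensive than removing a leftover valence electron — Mg, Al and Be have the largest IE_4 here.
The numbers (kJ/mol): Be 21007, O 7469, Mg 10543, Al 11577.
So the fourth ionization energies run O < Mg < Al < Be.

O < Mg < Al < Be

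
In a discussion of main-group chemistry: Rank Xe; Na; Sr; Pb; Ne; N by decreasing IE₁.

Ne > N > Xe > Pb > Sr > Na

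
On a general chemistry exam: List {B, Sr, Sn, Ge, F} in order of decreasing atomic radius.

Sr > Sn > Ge > B > F

Atomic radius shrinks across a period as nuclear charge pulls the same shell inward, and grows down a group as new shells are added.
These span different periods and groups, so the two trends combine.
B > F: B lies to the left of F in period 2, so the across-period effect alone puts B larger.
Ge > B: the two effects oppose for this pair; the down-group effect wins (121 vs 85 pm).
Sn > Ge: Sn sits below Ge in group 14, so the down-group effect alone puts Sn larger.
Sr > Sn: both are in period 5; the period trend gives Sr the larger value.
Approximate values (pm): B 85, F 64, Ge 121, Sr 185, Sn 140.
So from largest to smallest: Sr > Sn > Ge > B > F.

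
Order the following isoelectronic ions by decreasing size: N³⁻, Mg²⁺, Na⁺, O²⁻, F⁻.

All of these have 10 electrons, so size is governed by nuclear charge alone: the more protons, the stronger the pull on the same electron cloud, and the smaller the ion.
Nuclear charges: Mg²⁺ (Z=12), Na⁺ (Z=11), F⁻ (Z=9), O²⁻ (Z=8), N³⁻ (Z=7).
Largest to smallest: N³⁻ > O²⁻ > F⁻ > Na⁺ > Mg²⁺.

N³⁻ > O²⁻ > F⁻ > Na⁺ > Mg²⁺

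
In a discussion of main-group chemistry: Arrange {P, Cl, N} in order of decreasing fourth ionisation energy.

N, Cl, P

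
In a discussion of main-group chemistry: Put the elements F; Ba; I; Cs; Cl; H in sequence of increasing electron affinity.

Ba < Cs < H < I < F < Cl

H is in period 1, group 1; F is in period 2, group 17; Cl is in period 3, group 17; I is in period 5, group 17; Cs is in period 6, group 1; Ba is in period 6, group 2.
Atoms with high Z_eff and room in the valence shell (especially the halogens) have the most exothermic electron affinities.
Here both period and group differ, so the two effects have to be weighed against each other.
Cs > Ba: this pair runs against the simple trend — see the exception note.
H > Cs: they share group 1; the group trend gives H the larger value.
I > H: the two effects oppose for this pair; the across-period effect wins (295 vs 73 kJ/mol).
F > I: they share group 17; the group trend gives F the larger value.
Cl > F: this pair runs against the simple trend — see the exception note.
Note the exception: Cs has a higher electron affinity than Ba, contrary to the simple trend — adding an electron to Ba (ns²) has to open a new, higher-energy np subshell, which is unfavourable.
Note the exception: Cl has a higher electron affinity than F, contrary to the simple trend — F's small 2p subshell makes the incoming electron feel strong e⁻–e⁻ repulsion, so Cl actually releases more energy on gaining an electron.
For reference (kJ/mol): H 73, F 328, Cl 349, I 295, Cs 46, Ba 14.
So from lowest to highest: Ba < Cs < H < I < F < Cl.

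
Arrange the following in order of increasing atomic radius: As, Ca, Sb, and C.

C < As < Sb < Ca

C is in period 2, group 14; Ca is in period 4, group 2; As is in period 4, group 15; Sb is in period 5, group 15.
Radius decreases left→right (rising Z_eff, same n) and increases top→bottom (higher n).
Neither a single period nor a single group — weigh both effects.
As > C: the two effects oppose for this pair; the down-group effect wins (121 vs 75 pm).
Sb > As: they share group 15; the group trend gives Sb the larger value.
Ca > Sb: the two effects oppose for this pair; the across-period effect wins (171 vs 140 pm).
Approximate values (pm): C 75, Ca 171, As 121, Sb 140.
So from smallest to largest: C < As < Sb < Ca.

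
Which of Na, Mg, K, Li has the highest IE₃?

Consider each +2 ion: Na²⁺ is already 1 electron into the core; Mg²⁺ is the bare [Ne] core; K²⁺ is already 1 electron into the core; Li²⁺ is already 1 electron into the core.
All of these are removing an electron from a noble-gas core or deeper; the smaller core (lower principal quantum number) is held far more tightly, and within a period the higher nuclear charge binds the same core more tightly.
Tabulated IE_3 (kJ/mol): Na 6910, Mg 7733, K 4420, Li 11815.
Putting it together, IE_3: K < Na < Mg < Li.

Li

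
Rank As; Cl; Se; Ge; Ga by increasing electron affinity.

Ga < As < Ge < Se < Cl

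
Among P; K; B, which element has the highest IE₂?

K

Consider each +1 ion: P⁺ still has 4 valence electrons; K⁺ is the bare [Ar] core; B⁺ still has 2 valence electrons.
Breaking into a closed-shell core is much more expensive than removing a leftover valence electron — K has the largest IE_2 here.
Valence configurations: P⁺ [Ne]3s²3p², B⁺ [He]2s².
The numbers (kJ/mol): P 1907, K 3052, B 2427.
So the second ionization energies run P < B < K.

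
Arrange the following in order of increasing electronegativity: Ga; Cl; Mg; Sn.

Mg < Ga < Sn < Cl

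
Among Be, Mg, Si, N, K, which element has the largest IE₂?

K

The second ionization energy removes an electron from the +1 ion. For each element: Be⁺ still has 1 valence electron; Mg⁺ still has 1 valence electron; Si⁺ still has 3 valence electrons; N⁺ still has 4 valence electrons; K⁺ is the bare [Ar] core.
Core electrons are held far more tightly than valence electrons, so K tops the IE_2 order.
Valence configurations: Be⁺ [He]2s¹, Mg⁺ [Ne]3s¹, Si⁺ [Ne]3s²3p¹, N⁺ [He]2s²2p².
The numbers (kJ/mol): Be 1757, Mg 1451, Si 1577, N 2856, K 3052.
Putting it together, IE_2: Mg < Si < Be < N < K.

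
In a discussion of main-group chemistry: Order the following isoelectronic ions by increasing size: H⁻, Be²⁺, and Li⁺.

Be²⁺, Li⁺, H⁻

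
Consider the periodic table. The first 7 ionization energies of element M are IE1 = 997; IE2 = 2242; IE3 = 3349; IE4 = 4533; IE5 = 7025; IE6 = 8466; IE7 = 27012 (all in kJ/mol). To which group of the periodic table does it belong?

Look for the largest jump between consecutive ionization energies: IE7/IE6 ≈ 3.2, far larger than any earlier ratio.
That jump marks the point where a core electron is being removed. So the atom has 6 valence electrons.
A main-group element with 6 valence electrons is in group 16.

Group 16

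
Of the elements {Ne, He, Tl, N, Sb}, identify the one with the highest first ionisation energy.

He

First ionization energy rises across a period (greater Z_eff holds electrons more tightly) and falls down a group (valence electrons are farther from the nucleus).
Here both period and group differ, so the two effects have to be weighed against each other.
Sb > Tl: relative to Tl, both the across-period and down-group shifts push Sb's first ionization energy up.
N > Sb: N sits above Sb in group 15, so the down-group effect alone puts N higher.
Ne > N: both are in period 2; the period trend gives Ne the larger value.
He > Ne: He sits above Ne in group 18, so the down-group effect alone puts He higher.
Tabulated first ionization energy (kJ/mol): He 2372, N 1402, Ne 2081, Sb 831, Tl 589.
The highest first ionisation energy among these belongs to He.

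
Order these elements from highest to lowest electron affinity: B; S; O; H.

S > O > H > B

H is in period 1, group 1; B is in period 2, group 13; O is in period 2, group 16; S is in period 3, group 16.
EA tends to increase across a period and decrease down a group, though the pattern is less regular than for IE or radius.
Neither a single period nor a single group — weigh both effects.
H > B: the two effects oppose for this pair; the down-group effect wins (73 vs 27 kJ/mol).
O > H: period and group pull opposite ways; the across-period shift dominates (141 vs 73 kJ/mol).
S > O: this pair runs against the simple trend — see the exception note.
Note the exception: S has a higher electron affinity than O, contrary to the simple trend — the compact 2p subshell of O repels the added electron more than S's larger 3p does.
For reference (kJ/mol): H 73, B 27, O 141, S 200.
So from highest to lowest: S > O > H > B.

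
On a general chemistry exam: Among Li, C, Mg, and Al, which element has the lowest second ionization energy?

Mg

After 1 electron has been removed, what remains? Li⁺ is the bare [He] core; C⁺ still has 3 valence electrons; Mg⁺ still has 1 valence electron; Al⁺ still has 2 valence electrons.
Breaking into a closed-shell core is much more expensive than removing a leftover valence electron — Li has the largest IE_2 here.
Valence configurations: C⁺ [He]2s²2p¹, Mg⁺ [Ne]3s¹, Al⁺ [Ne]3s².
Approximate IE_2 values (kJ/mol): Li 7298, C 2353, Mg 1451, Al 1817.
Hence IE_2: Mg < Al < C < Li.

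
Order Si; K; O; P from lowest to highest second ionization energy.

After 1 electron has been removed, what remains? Si⁺ still has 3 valence electrons; K⁺ is the bare [Ar] core; O⁺ still has 5 valence electrons; P⁺ still has 4 valence electrons.
Usually core removal costs more than valence removal, but here the competition is close: a tightly held n=2 valence electron can cost more to remove than an n=3 core electron, so the actual values have to decide it.
Valence configurations: Si⁺ [Ne]3s²3p¹, O⁺ [He]2s²2p³, P⁺ [Ne]3s²3p².
Tabulated IE_2 (kJ/mol): Si 1577, K 3052, O 3388, P 1907.
Putting it together, IE_2: Si < P < K < O.

Si < P < K < O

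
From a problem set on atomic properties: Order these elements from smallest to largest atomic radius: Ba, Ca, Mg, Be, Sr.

Be < Mg < Ca < Sr < Ba

Be is in period 2, group 2; Mg is in period 3, group 2; Ca is in period 4, group 2; Sr is in period 5, group 2; Ba is in period 6, group 2.
Atomic radius shrinks across a period as nuclear charge pulls the same shell inward, and grows down a group as new shells are added.
All are in group 2, so atomic radius increases down the group.
So from smallest to largest: Be < Mg < Ca < Sr < Ba.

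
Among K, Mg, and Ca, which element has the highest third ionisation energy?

Mg

Consider each +2 ion: K²⁺ is already 1 electron into the core; Mg²⁺ is the bare [Ne] core; Ca²⁺ is the bare [Ar] core.
All of these are removing an electron from a noble-gas core or deeper; the smaller core (lower principal quantum number) is held far more tightly, and within a period the higher nuclear charge binds the same core more tightly.
Tabulated IE_3 (kJ/mol): K 4420, Mg 7733, Ca 4912.
So the third ionization energies run K < Ca < Mg.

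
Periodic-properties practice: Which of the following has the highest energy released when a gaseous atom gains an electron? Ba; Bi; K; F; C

C is in period 2, group 14; F is in period 2, group 17; K is in period 4, group 1; Ba is in period 6, group 2; Bi is in period 6, group 15.
Adding an electron releases more energy for atoms nearer the top right (short of the noble gases).
Neither a single period nor a single group — weigh both effects.
K > Ba: period and group pull opposite ways; the down-group shift dominates (48 vs 14 kJ/mol).
Bi > K: period and group pull opposite ways; the across-period shift dominates (91 vs 48 kJ/mol).
C > Bi: the two effects oppose for this pair; the down-group effect wins (122 vs 91 kJ/mol).
F > C: F lies to the right of C in period 2, so the across-period effect alone puts F higher.
For reference (kJ/mol): C 122, F 328, K 48, Ba 14, Bi 91.
The highest energy released when a gaseous atom gains an electron among these belongs to F.

F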